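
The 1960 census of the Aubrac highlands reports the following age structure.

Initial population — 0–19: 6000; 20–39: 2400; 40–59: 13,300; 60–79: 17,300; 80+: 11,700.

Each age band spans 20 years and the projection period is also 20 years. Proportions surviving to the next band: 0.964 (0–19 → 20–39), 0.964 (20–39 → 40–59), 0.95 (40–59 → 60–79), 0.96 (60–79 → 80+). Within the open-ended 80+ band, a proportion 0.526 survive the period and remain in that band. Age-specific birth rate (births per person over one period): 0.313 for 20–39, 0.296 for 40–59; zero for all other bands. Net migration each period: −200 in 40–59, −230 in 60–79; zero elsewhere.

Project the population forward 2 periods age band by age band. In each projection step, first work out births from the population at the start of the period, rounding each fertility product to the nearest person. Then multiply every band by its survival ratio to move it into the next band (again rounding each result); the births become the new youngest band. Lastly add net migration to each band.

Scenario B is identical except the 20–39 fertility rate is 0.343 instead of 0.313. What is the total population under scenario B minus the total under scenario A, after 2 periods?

244

— Period 1 —
Births: 2400 * 0.313 = 751, 13300 * 0.296 = 3937 ⇒ total 4688
20–39: 6000 * 0.964 = 5784
40–59: 2400 * 0.964 = 2314
60–79: 13300 * 0.95 = 12635
80+: 17300 * 0.96 + 11700 * 0.526 = 16608 + 6154 = 22762
Net migration: 40–59 − 200 → 2114; 60–79 − 230 → 12405
Giving 4688 / 5784 / 2114 / 12405 / 22762.
— Period 2 —
Births: 5784 * 0.313 = 1810, 2114 * 0.296 = 626 ⇒ total 2436
20–39: 4688 * 0.964 = 4519
40–59: 5784 * 0.964 = 5576
60–79: 2114 * 0.95 = 2008
80+: 12405 * 0.96 + 22762 * 0.526 = 11909 + 11973 = 23882
Net migration: 40–59 − 200 → 5376; 60–79 − 230 → 1778
Giving 2436 / 4519 / 5376 / 1778 / 23882.
Scenario A total after 2 periods: 37991
Scenario B projection —
— Period 1 —
Births: 2400 * 0.343 = 823, 13300 * 0.296 = 3937 ⇒ total 4760
20–39: 6000 * 0.964 = 5784
40–59: 2400 * 0.964 = 2314
60–79: 13300 * 0.95 = 12635
80+: 17300 * 0.96 + 11700 * 0.526 = 16608 + 6154 = 22762
Net migration: 40–59 − 200 → 2114; 60–79 − 230 → 12405
Giving 4760 / 5784 / 2114 / 12405 / 22762.
— Period 2 —
Births: 5784 * 0.343 = 1984, 2114 * 0.296 = 626 ⇒ total 2610
20–39: 4760 * 0.964 = 4589
40–59: 5784 * 0.964 = 5576
60–79: 2114 * 0.95 = 2008
80+: 12405 * 0.96 + 22762 * 0.526 = 11909 + 11973 = 23882
Net migration: 40–59 − 200 → 5376; 60–79 − 230 → 1778
Giving 2610 / 4589 / 5376 / 1778 / 23882.
Scenario B total after 2 periods: 38235
Difference B − A = 38235 − 37991 = 244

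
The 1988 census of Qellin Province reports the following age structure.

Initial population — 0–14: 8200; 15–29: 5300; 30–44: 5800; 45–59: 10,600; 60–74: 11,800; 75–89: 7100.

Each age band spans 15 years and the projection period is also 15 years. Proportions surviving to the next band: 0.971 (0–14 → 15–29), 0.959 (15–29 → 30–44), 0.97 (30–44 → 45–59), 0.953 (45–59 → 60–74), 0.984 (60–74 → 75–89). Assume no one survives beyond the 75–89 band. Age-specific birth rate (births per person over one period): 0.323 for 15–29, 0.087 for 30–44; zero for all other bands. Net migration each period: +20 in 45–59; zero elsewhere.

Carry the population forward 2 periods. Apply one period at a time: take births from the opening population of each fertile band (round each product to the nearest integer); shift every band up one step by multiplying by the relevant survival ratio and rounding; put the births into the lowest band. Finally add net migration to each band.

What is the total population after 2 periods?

33075

— Period 1 —
Births: 5300 × 0.323 = 1712  |  5800 × 0.087 = 505 — total 2217
15–29: 8200 × 0.971 = 7962
30–44: 5300 × 0.959 = 5083
45–59: 5800 × 0.97 = 5626
60–74: 10600 × 0.953 = 10102
75–89: 11800 × 0.984 = 11611
Net migration: 45–59 + 20 → 5646
End of period: [2217, 7962, 5083, 5646, 10102, 11611]
— Period 2 —
Births: 7962 × 0.323 = 2572  |  5083 × 0.087 = 442 — total 3014
15–29: 2217 × 0.971 = 2153
30–44: 7962 × 0.959 = 7636
45–59: 5083 × 0.97 = 4931
60–74: 5646 × 0.953 = 5381
75–89: 10102 × 0.984 = 9940
Net migration: 45–59 + 20 → 4951
End of period: [3014, 2153, 7636, 4951, 5381, 9940]
Total after period 2: 3014 + 2153 + 7636 + 4951 + 5381 + 9940 = 33075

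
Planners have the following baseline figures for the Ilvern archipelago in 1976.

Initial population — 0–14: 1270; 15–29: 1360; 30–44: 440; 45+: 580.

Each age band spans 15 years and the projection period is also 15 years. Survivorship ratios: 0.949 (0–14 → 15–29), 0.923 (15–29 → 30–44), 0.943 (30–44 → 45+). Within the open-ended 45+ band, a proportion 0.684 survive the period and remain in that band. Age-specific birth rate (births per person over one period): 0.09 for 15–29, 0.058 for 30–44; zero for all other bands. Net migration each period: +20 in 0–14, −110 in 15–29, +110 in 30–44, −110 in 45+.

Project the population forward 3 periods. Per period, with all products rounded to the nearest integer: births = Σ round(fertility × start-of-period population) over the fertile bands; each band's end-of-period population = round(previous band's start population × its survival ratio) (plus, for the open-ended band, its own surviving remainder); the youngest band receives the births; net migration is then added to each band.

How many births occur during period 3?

Let band 1 be 0–14 through band 4 = 45+.
After projecting period 1:
Births: 1360 × 0.09 = 122  |  440 × 0.058 = 26 → total 148
Band 2: 1270 × 0.949 = 1205
Band 3: 1360 × 0.923 = 1255
Band 4: 440 × 0.943 + 580 × 0.684 = 415 + 397 = 812
Net migration: Band 1 + 20 → 168; Band 2 − 110 → 1095; Band 3 + 110 → 1365; Band 4 − 110 → 702
End of period: [168, 1095, 1365, 702]
After projecting period 2:
Births: 1095 × 0.09 = 99  |  1365 × 0.058 = 79 → total 178
Band 2: 168 × 0.949 = 159
Band 3: 1095 × 0.923 = 1011
Band 4: 1365 × 0.943 + 702 × 0.684 = 1287 + 480 = 1767
Net migration: Band 1 + 20 → 198; Band 2 − 110 → 49; Band 3 + 110 → 1121; Band 4 − 110 → 1657
End of period: [198, 49, 1121, 1657]
After projecting period 3:
Births: 49 × 0.09 = 4  |  1121 × 0.058 = 65 → total 69
Band 2: 198 × 0.949 = 188
Band 3: 49 × 0.923 = 45
Band 4: 1121 × 0.943 + 1657 × 0.684 = 1057 + 1133 = 2190
Net migration: Band 1 + 20 → 89; Band 2 − 110 → 78; Band 3 + 110 → 155; Band 4 − 110 → 2080
End of period: [89, 78, 155, 2080]

69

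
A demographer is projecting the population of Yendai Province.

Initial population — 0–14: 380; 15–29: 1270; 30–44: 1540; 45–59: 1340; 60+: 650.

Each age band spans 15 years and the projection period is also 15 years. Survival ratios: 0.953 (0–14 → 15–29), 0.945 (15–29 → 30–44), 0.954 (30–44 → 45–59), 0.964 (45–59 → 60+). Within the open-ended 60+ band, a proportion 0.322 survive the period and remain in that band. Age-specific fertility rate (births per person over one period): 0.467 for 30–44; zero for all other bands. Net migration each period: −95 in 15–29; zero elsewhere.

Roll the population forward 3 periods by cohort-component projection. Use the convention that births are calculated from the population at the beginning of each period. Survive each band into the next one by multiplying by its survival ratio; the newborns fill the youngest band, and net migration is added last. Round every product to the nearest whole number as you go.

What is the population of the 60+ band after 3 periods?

1715

Let group 1 be 0–14 through group 5 = 60+.
Period 1:
Births: 1540 * 0.467 = 719
Group 2: 380 * 0.953 = 362
Group 3: 1270 * 0.945 = 1200
Group 4: 1540 * 0.954 = 1469
Group 5: 1340 * 0.964 + 650 * 0.322 = 1292 + 209 = 1501
Net migration: Group 2 − 95 → 267
End of period: [719, 267, 1200, 1469, 1501]
Period 2:
Births: 1200 * 0.467 = 560
Group 2: 719 * 0.953 = 685
Group 3: 267 * 0.945 = 252
Group 4: 1200 * 0.954 = 1145
Group 5: 1469 * 0.964 + 1501 * 0.322 = 1416 + 483 = 1899
Net migration: Group 2 − 95 → 590
End of period: [560, 590, 252, 1145, 1899]
Period 3:
Births: 252 * 0.467 = 118
Group 2: 560 * 0.953 = 534
Group 3: 590 * 0.945 = 558
Group 4: 252 * 0.954 = 240
Group 5: 1145 * 0.964 + 1899 * 0.322 = 1104 + 611 = 1715
Net migration: Group 2 − 95 → 439
End of period: [118, 439, 558, 240, 1715]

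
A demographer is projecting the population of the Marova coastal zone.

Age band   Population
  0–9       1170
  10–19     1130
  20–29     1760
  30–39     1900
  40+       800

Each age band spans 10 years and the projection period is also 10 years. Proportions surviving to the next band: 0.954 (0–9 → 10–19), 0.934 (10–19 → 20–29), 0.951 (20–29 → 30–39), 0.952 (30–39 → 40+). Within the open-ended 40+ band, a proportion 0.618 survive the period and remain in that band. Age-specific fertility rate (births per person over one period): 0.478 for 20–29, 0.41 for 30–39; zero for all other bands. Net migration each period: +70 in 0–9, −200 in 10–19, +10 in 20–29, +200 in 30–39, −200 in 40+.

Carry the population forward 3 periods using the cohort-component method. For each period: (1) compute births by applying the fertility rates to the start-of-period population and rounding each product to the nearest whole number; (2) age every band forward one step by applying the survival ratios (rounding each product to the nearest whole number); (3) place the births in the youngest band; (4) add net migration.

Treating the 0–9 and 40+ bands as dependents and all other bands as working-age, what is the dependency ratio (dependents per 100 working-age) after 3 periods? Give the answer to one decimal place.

After projecting period 1:
Births: 1760 × 0.478 = 841 ; 1900 × 0.41 = 779 ⇒ total 1620
10–19: 1170 × 0.954 = 1116
20–29: 1130 × 0.934 = 1055
30–39: 1760 × 0.951 = 1674
40+: 1900 × 0.952 + 800 × 0.618 = 1809 + 494 = 2303
Net migration: 0–9 + 70 → 1690; 10–19 − 200 → 916; 20–29 + 10 → 1065; 30–39 + 200 → 1874; 40+ − 200 → 2103
End of period: [1690, 916, 1065, 1874, 2103]
After projecting period 2:
Births: 1065 × 0.478 = 509 ; 1874 × 0.41 = 768 ⇒ total 1277
10–19: 1690 × 0.954 = 1612
20–29: 916 × 0.934 = 856
30–39: 1065 × 0.951 = 1013
40+: 1874 × 0.952 + 2103 × 0.618 = 1784 + 1300 = 3084
Net migration: 0–9 + 70 → 1347; 10–19 − 200 → 1412; 20–29 + 10 → 866; 30–39 + 200 → 1213; 40+ − 200 → 2884
End of period: [1347, 1412, 866, 1213, 2884]
After projecting period 3:
Births: 866 × 0.478 = 414 ; 1213 × 0.41 = 497 ⇒ total 911
10–19: 1347 × 0.954 = 1285
20–29: 1412 × 0.934 = 1319
30–39: 866 × 0.951 = 824
40+: 1213 × 0.952 + 2884 × 0.618 = 1155 + 1782 = 2937
Net migration: 0–9 + 70 → 981; 10–19 − 200 → 1085; 20–29 + 10 → 1329; 30–39 + 200 → 1024; 40+ − 200 → 2737
End of period: [981, 1085, 1329, 1024, 2737]
Dependents (band 0–9 + band 40+) = 981 + 2737 = 3718; working-age = 3438; ratio = 3718/3438 × 100 = 108.1

108.1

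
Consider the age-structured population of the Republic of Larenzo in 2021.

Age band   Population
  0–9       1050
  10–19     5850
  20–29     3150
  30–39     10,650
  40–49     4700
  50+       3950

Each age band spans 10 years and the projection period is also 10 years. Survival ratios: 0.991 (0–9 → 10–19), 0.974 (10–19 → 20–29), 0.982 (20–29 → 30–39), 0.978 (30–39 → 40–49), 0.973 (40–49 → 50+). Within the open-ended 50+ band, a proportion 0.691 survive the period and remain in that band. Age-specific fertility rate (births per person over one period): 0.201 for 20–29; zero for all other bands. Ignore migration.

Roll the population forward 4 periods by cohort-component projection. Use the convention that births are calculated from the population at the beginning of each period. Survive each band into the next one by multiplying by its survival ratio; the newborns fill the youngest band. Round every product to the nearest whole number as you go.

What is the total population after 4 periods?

17610

Period 1.
Births: 3150 × 0.201 = 633
10–19: 1050 × 0.991 = 1041
20–29: 5850 × 0.974 = 5698
30–39: 3150 × 0.982 = 3093
40–49: 10650 × 0.978 = 10416
50+: 4700 × 0.973 + 3950 × 0.691 = 4573 + 2729 = 7302
Giving 633 / 1041 / 5698 / 3093 / 10416 / 7302.
Period 2.
Births: 5698 × 0.201 = 1145
10–19: 633 × 0.991 = 627
20–29: 1041 × 0.974 = 1014
30–39: 5698 × 0.982 = 5595
40–49: 3093 × 0.978 = 3025
50+: 10416 × 0.973 + 7302 × 0.691 = 10135 + 5046 = 15181
Giving 1145 / 627 / 1014 / 5595 / 3025 / 15181.
Period 3.
Births: 1014 × 0.201 = 204
10–19: 1145 × 0.991 = 1135
20–29: 627 × 0.974 = 611
30–39: 1014 × 0.982 = 996
40–49: 5595 × 0.978 = 5472
50+: 3025 × 0.973 + 15181 × 0.691 = 2943 + 10490 = 13433
Giving 204 / 1135 / 611 / 996 / 5472 / 13433.
Period 4.
Births: 611 × 0.201 = 123
10–19: 204 × 0.991 = 202
20–29: 1135 × 0.974 = 1105
30–39: 611 × 0.982 = 600
40–49: 996 × 0.978 = 974
50+: 5472 × 0.973 + 13433 × 0.691 = 5324 + 9282 = 14606
Giving 123 / 202 / 1105 / 600 / 974 / 14606.
Total after period 4: 123 + 202 + 1105 + 600 + 974 + 14606 = 17610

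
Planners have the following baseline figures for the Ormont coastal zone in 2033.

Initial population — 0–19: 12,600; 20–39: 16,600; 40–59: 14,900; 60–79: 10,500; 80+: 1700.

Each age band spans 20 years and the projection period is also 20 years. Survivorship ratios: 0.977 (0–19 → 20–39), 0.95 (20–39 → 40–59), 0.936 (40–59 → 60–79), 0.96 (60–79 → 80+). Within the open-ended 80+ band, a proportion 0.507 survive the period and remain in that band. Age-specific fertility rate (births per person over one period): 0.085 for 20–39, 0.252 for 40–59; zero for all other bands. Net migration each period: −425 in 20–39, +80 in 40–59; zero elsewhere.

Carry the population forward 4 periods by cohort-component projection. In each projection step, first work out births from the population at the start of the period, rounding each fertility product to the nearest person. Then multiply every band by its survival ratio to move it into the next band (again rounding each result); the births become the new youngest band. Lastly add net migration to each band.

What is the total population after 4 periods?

Let band 1 be 0–19 through band 5 = 80+.
— Period 1 —
Births: 16600 × 0.085 = 1411 ; 14900 × 0.252 = 3755 → total 5166
Band 2: 12600 × 0.977 = 12310
Band 3: 16600 × 0.95 = 15770
Band 4: 14900 × 0.936 = 13946
Band 5: 10500 × 0.96 + 1700 × 0.507 = 10080 + 862 = 10942
Net migration: Band 2 − 425 → 11885; Band 3 + 80 → 15850
→ [5166, 11885, 15850, 13946, 10942]
— Period 2 —
Births: 11885 × 0.085 = 1010 ; 15850 × 0.252 = 3994 → total 5004
Band 2: 5166 × 0.977 = 5047
Band 3: 11885 × 0.95 = 11291
Band 4: 15850 × 0.936 = 14836
Band 5: 13946 × 0.96 + 10942 × 0.507 = 13388 + 5548 = 18936
Net migration: Band 2 − 425 → 4622; Band 3 + 80 → 11371
→ [5004, 4622, 11371, 14836, 18936]
— Period 3 —
Births: 4622 × 0.085 = 393 ; 11371 × 0.252 = 2865 → total 3258
Band 2: 5004 × 0.977 = 4889
Band 3: 4622 × 0.95 = 4391
Band 4: 11371 × 0.936 = 10643
Band 5: 14836 × 0.96 + 18936 × 0.507 = 14243 + 9601 = 23844
Net migration: Band 2 − 425 → 4464; Band 3 + 80 → 4471
→ [3258, 4464, 4471, 10643, 23844]
— Period 4 —
Births: 4464 × 0.085 = 379 ; 4471 × 0.252 = 1127 → total 1506
Band 2: 3258 × 0.977 = 3183
Band 3: 4464 × 0.95 = 4241
Band 4: 4471 × 0.936 = 4185
Band 5: 10643 × 0.96 + 23844 × 0.507 = 10217 + 12089 = 22306
Net migration: Band 2 − 425 → 2758; Band 3 + 80 → 4321
→ [1506, 2758, 4321, 4185, 22306]
Total after period 4: 1506 + 2758 + 4321 + 4185 + 22306 = 35076

35076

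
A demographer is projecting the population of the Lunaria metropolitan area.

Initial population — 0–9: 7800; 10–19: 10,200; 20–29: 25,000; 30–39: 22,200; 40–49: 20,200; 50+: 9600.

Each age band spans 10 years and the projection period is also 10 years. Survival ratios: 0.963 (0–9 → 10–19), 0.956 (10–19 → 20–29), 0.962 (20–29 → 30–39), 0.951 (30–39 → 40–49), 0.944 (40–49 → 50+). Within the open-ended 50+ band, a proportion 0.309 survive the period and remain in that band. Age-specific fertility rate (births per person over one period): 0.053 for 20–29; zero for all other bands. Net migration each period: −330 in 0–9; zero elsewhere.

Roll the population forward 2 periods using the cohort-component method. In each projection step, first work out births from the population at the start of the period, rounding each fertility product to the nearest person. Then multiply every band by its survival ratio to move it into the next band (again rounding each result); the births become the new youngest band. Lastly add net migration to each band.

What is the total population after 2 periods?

67317

(Groups numbered youngest = 1 to oldest = 6.)
Period 1.
Births: 25000 × 0.053 = 1325
Group 2: 7800 × 0.963 = 7511
Group 3: 10200 × 0.956 = 9751
Group 4: 25000 × 0.962 = 24050
Group 5: 22200 × 0.951 = 21112
Group 6: 20200 × 0.944 + 9600 × 0.309 = 19069 + 2966 = 22035
Net migration: Group 1 − 330 → 995
Giving 995 / 7511 / 9751 / 24050 / 21112 / 22035.
Period 2.
Births: 9751 × 0.053 = 517
Group 2: 995 × 0.963 = 958
Group 3: 7511 × 0.956 = 7181
Group 4: 9751 × 0.962 = 9380
Group 5: 24050 × 0.951 = 22872
Group 6: 21112 × 0.944 + 22035 × 0.309 = 19930 + 6809 = 26739
Net migration: Group 1 − 330 → 187
Giving 187 / 958 / 7181 / 9380 / 22872 / 26739.
Total after period 2: 187 + 958 + 7181 + 9380 + 22872 + 26739 = 67317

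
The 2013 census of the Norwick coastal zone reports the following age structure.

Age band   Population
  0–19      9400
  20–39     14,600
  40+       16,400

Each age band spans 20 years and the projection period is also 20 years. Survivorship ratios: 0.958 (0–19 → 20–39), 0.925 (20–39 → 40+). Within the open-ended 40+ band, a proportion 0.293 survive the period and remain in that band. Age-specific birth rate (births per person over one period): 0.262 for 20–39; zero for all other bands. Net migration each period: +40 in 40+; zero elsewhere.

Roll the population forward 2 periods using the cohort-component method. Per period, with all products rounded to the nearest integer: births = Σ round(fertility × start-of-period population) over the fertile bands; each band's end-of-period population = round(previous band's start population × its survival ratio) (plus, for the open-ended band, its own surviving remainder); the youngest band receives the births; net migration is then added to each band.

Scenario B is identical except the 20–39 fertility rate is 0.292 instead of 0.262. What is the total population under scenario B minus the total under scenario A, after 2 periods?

Call the bands 1 to 3, youngest first.
Period 1:
Births: 14600 * 0.262 = 3825
Band 2: 9400 * 0.958 = 9005
Band 3: 14600 * 0.925 + 16400 * 0.293 = 13505 + 4805 = 18310
Net migration: Band 3 + 40 → 18350
End of period: [3825, 9005, 18350]
Period 2:
Births: 9005 * 0.262 = 2359
Band 2: 3825 * 0.958 = 3664
Band 3: 9005 * 0.925 + 18350 * 0.293 = 8330 + 5377 = 13707
Net migration: Band 3 + 40 → 13747
End of period: [2359, 3664, 13747]
Scenario A total after 2 periods: 19770
Scenario B projection —
Period 1:
Births: 14600 * 0.292 = 4263
Band 2: 9400 * 0.958 = 9005
Band 3: 14600 * 0.925 + 16400 * 0.293 = 13505 + 4805 = 18310
Net migration: Band 3 + 40 → 18350
End of period: [4263, 9005, 18350]
Period 2:
Births: 9005 * 0.292 = 2629
Band 2: 4263 * 0.958 = 4084
Band 3: 9005 * 0.925 + 18350 * 0.293 = 8330 + 5377 = 13707
Net migration: Band 3 + 40 → 13747
End of period: [2629, 4084, 13747]
Scenario B total after 2 periods: 20460
Difference B − A = 20460 − 19770 = 690

690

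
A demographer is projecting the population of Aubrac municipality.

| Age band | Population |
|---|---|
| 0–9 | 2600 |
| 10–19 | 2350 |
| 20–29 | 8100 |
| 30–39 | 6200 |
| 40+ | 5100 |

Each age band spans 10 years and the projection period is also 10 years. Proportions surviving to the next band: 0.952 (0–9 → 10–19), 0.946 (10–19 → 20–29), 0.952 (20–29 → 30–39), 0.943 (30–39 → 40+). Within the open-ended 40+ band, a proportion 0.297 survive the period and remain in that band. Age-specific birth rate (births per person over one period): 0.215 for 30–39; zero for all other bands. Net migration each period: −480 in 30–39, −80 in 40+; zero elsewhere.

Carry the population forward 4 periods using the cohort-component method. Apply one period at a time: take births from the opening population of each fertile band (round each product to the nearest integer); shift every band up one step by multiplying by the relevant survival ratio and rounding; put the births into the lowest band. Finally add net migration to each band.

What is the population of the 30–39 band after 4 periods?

662

— Period 1 —
Births: 6200 * 0.215 = 1333
10–19: 2600 * 0.952 = 2475
20–29: 2350 * 0.946 = 2223
30–39: 8100 * 0.952 = 7711
40+: 6200 * 0.943 + 5100 * 0.297 = 5847 + 1515 = 7362
Net migration: 30–39 − 480 → 7231; 40+ − 80 → 7282
End of period: [1333, 2475, 2223, 7231, 7282]
— Period 2 —
Births: 7231 * 0.215 = 1555
10–19: 1333 * 0.952 = 1269
20–29: 2475 * 0.946 = 2341
30–39: 2223 * 0.952 = 2116
40+: 7231 * 0.943 + 7282 * 0.297 = 6819 + 2163 = 8982
Net migration: 30–39 − 480 → 1636; 40+ − 80 → 8902
End of period: [1555, 1269, 2341, 1636, 8902]
— Period 3 —
Births: 1636 * 0.215 = 352
10–19: 1555 * 0.952 = 1480
20–29: 1269 * 0.946 = 1200
30–39: 2341 * 0.952 = 2229
40+: 1636 * 0.943 + 8902 * 0.297 = 1543 + 2644 = 4187
Net migration: 30–39 − 480 → 1749; 40+ − 80 → 4107
End of period: [352, 1480, 1200, 1749, 4107]
— Period 4 —
Births: 1749 * 0.215 = 376
10–19: 352 * 0.952 = 335
20–29: 1480 * 0.946 = 1400
30–39: 1200 * 0.952 = 1142
40+: 1749 * 0.943 + 4107 * 0.297 = 1649 + 1220 = 2869
Net migration: 30–39 − 480 → 662; 40+ − 80 → 2789
End of period: [376, 335, 1400, 662, 2789]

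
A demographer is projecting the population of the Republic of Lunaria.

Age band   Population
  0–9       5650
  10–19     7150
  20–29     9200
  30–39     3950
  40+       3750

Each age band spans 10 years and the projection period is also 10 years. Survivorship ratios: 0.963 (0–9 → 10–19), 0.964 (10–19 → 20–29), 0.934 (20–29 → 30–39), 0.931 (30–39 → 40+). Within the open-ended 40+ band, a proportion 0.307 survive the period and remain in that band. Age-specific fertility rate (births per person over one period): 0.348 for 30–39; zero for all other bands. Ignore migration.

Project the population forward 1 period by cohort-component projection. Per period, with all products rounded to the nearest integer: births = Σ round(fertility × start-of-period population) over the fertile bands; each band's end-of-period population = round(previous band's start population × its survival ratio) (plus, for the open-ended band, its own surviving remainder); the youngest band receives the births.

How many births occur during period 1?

1375

Period 1:
Births: 3950 × 0.348 = 1375
10–19: 5650 × 0.963 = 5441
20–29: 7150 × 0.964 = 6893
30–39: 9200 × 0.934 = 8593
40+: 3950 × 0.931 + 3750 × 0.307 = 3677 + 1151 = 4828
→ [1375, 5441, 6893, 8593, 4828]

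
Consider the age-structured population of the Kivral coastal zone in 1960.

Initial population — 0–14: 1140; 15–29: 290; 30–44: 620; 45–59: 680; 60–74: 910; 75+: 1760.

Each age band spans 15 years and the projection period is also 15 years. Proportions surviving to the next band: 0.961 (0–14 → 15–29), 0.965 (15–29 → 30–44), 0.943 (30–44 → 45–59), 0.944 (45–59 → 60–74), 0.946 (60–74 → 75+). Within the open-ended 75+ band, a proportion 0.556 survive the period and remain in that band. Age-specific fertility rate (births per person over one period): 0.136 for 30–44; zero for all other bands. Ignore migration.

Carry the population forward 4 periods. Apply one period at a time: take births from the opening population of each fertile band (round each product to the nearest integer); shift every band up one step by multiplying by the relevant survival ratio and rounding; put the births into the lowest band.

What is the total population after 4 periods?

Call the groups 1 to 6, youngest first.
After projecting period 1:
Births: 620 × 0.136 = 84
Group 2: 1140 × 0.961 = 1096
Group 3: 290 × 0.965 = 280
Group 4: 620 × 0.943 = 585
Group 5: 680 × 0.944 = 642
Group 6: 910 × 0.946 + 1760 × 0.556 = 861 + 979 = 1840
End of period: [84, 1096, 280, 585, 642, 1840]
After projecting period 2:
Births: 280 × 0.136 = 38
Group 2: 84 × 0.961 = 81
Group 3: 1096 × 0.965 = 1058
Group 4: 280 × 0.943 = 264
Group 5: 585 × 0.944 = 552
Group 6: 642 × 0.946 + 1840 × 0.556 = 607 + 1023 = 1630
End of period: [38, 81, 1058, 264, 552, 1630]
After projecting period 3:
Births: 1058 × 0.136 = 144
Group 2: 38 × 0.961 = 37
Group 3: 81 × 0.965 = 78
Group 4: 1058 × 0.943 = 998
Group 5: 264 × 0.944 = 249
Group 6: 552 × 0.946 + 1630 × 0.556 = 522 + 906 = 1428
End of period: [144, 37, 78, 998, 249, 1428]
After projecting period 4:
Births: 78 × 0.136 = 11
Group 2: 144 × 0.961 = 138
Group 3: 37 × 0.965 = 36
Group 4: 78 × 0.943 = 74
Group 5: 998 × 0.944 = 942
Group 6: 249 × 0.946 + 1428 × 0.556 = 236 + 794 = 1030
End of period: [11, 138, 36, 74, 942, 1030]
Total after period 4: 11 + 138 + 36 + 74 + 942 + 1030 = 2231

2231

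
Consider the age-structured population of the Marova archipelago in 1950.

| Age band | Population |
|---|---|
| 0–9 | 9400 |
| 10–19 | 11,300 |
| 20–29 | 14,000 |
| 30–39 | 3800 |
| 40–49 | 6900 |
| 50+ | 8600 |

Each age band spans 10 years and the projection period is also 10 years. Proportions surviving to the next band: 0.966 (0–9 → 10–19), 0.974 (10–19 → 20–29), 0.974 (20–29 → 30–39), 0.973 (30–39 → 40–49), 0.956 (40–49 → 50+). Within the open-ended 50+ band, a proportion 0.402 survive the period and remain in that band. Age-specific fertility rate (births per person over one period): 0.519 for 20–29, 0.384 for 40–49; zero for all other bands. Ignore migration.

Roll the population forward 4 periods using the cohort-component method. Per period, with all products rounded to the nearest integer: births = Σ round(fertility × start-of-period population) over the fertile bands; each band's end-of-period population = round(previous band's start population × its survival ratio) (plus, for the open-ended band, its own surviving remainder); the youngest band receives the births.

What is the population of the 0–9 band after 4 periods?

8848

After projecting period 1:
Births: 14000 × 0.519 = 7266, 6900 × 0.384 = 2650 → 9916
10–19: 9400 × 0.966 = 9080
20–29: 11300 × 0.974 = 11006
30–39: 14000 × 0.974 = 13636
40–49: 3800 × 0.973 = 3697
50+: 6900 × 0.956 + 8600 × 0.402 = 6596 + 3457 = 10053
Giving 9916 / 9080 / 11006 / 13636 / 3697 / 10053.
After projecting period 2:
Births: 11006 × 0.519 = 5712, 3697 × 0.384 = 1420 → 7132
10–19: 9916 × 0.966 = 9579
20–29: 9080 × 0.974 = 8844
30–39: 11006 × 0.974 = 10720
40–49: 13636 × 0.973 = 13268
50+: 3697 × 0.956 + 10053 × 0.402 = 3534 + 4041 = 7575
Giving 7132 / 9579 / 8844 / 10720 / 13268 / 7575.
After projecting period 3:
Births: 8844 × 0.519 = 4590, 13268 × 0.384 = 5095 → 9685
10–19: 7132 × 0.966 = 6890
20–29: 9579 × 0.974 = 9330
30–39: 8844 × 0.974 = 8614
40–49: 10720 × 0.973 = 10431
50+: 13268 × 0.956 + 7575 × 0.402 = 12684 + 3045 = 15729
Giving 9685 / 6890 / 9330 / 8614 / 10431 / 15729.
After projecting period 4:
Births: 9330 × 0.519 = 4842, 10431 × 0.384 = 4006 → 8848
10–19: 9685 × 0.966 = 9356
20–29: 6890 × 0.974 = 6711
30–39: 9330 × 0.974 = 9087
40–49: 8614 × 0.973 = 8381
50+: 10431 × 0.956 + 15729 × 0.402 = 9972 + 6323 = 16295
Giving 8848 / 9356 / 6711 / 9087 / 8381 / 16295.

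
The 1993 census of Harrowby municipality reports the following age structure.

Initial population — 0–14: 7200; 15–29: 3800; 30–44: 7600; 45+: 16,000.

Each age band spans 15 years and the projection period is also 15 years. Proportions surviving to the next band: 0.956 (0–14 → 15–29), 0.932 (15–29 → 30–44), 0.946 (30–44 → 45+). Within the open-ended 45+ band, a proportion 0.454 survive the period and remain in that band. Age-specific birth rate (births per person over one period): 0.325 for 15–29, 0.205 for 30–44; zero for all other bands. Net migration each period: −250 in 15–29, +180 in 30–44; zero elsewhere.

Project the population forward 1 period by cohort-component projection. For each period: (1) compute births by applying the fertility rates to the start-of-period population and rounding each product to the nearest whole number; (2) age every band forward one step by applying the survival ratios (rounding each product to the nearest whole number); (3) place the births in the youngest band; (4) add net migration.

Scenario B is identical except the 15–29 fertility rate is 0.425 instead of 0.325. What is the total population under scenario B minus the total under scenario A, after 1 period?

Let band 1 be 0–14 through band 4 = 45+.
After projecting period 1:
Births: 3800 × 0.325 = 1235, 7600 × 0.205 = 1558 → 2793
Band 2: 7200 × 0.956 = 6883
Band 3: 3800 × 0.932 = 3542
Band 4: 7600 × 0.946 + 16000 × 0.454 = 7190 + 7264 = 14454
Net migration: Band 2 − 250 → 6633; Band 3 + 180 → 3722
→ [2793, 6633, 3722, 14454]
Scenario A total after 1 period: 27602
Scenario B projection —
After projecting period 1:
Births: 3800 × 0.425 = 1615, 7600 × 0.205 = 1558 → 3173
Band 2: 7200 × 0.956 = 6883
Band 3: 3800 × 0.932 = 3542
Band 4: 7600 × 0.946 + 16000 × 0.454 = 7190 + 7264 = 14454
Net migration: Band 2 − 250 → 6633; Band 3 + 180 → 3722
→ [3173, 6633, 3722, 14454]
Scenario B total after 1 period: 27982
Difference B − A = 27982 − 27602 = 380

380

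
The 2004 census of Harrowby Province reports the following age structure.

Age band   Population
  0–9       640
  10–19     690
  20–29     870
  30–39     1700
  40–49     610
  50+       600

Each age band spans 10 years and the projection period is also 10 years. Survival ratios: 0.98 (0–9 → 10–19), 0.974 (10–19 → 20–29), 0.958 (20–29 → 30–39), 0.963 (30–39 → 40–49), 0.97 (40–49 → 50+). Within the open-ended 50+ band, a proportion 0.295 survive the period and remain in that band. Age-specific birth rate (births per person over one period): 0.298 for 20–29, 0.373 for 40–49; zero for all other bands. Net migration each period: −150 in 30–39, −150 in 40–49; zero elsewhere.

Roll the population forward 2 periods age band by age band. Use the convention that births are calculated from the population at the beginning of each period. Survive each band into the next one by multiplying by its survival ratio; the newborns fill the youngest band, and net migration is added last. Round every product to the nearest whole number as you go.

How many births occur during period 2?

Let group 1 be 0–9 through group 6 = 50+.
[period 1]
Births: 870 × 0.298 = 259, 610 × 0.373 = 228 ⇒ total 487
Group 2: 640 × 0.98 = 627
Group 3: 690 × 0.974 = 672
Group 4: 870 × 0.958 = 833
Group 5: 1700 × 0.963 = 1637
Group 6: 610 × 0.97 + 600 × 0.295 = 592 + 177 = 769
Net migration: Group 4 − 150 → 683; Group 5 − 150 → 1487
Giving 487 / 627 / 672 / 683 / 1487 / 769.
[period 2]
Births: 672 × 0.298 = 200, 1487 × 0.373 = 555 ⇒ total 755
Group 2: 487 × 0.98 = 477
Group 3: 627 × 0.974 = 611
Group 4: 672 × 0.958 = 644
Group 5: 683 × 0.963 = 658
Group 6: 1487 × 0.97 + 769 × 0.295 = 1442 + 227 = 1669
Net migration: Group 4 − 150 → 494; Group 5 − 150 → 508
Giving 755 / 477 / 611 / 494 / 508 / 1669.

755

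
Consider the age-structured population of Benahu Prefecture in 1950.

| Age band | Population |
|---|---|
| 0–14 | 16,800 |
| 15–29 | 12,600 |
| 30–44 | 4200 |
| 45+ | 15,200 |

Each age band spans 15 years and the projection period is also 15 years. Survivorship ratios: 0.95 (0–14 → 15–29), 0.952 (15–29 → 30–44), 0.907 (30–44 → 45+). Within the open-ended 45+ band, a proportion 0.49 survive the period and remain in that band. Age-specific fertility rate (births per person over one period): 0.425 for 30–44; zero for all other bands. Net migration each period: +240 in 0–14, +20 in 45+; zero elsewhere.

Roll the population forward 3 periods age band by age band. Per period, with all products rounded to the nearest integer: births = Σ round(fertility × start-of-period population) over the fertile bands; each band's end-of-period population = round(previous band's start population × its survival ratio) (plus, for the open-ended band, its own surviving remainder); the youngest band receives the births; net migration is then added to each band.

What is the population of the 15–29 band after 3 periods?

[period 1]
Births: 4200 × 0.425 = 1785
15–29: 16800 × 0.95 = 15960
30–44: 12600 × 0.952 = 11995
45+: 4200 × 0.907 + 15200 × 0.49 = 3809 + 7448 = 11257
Net migration: 0–14 + 240 → 2025; 45+ + 20 → 11277
Population now: 0–14=2025, 15–29=15960, 30–44=11995, 45+=11277
[period 2]
Births: 11995 × 0.425 = 5098
15–29: 2025 × 0.95 = 1924
30–44: 15960 × 0.952 = 15194
45+: 11995 × 0.907 + 11277 × 0.49 = 10879 + 5526 = 16405
Net migration: 0–14 + 240 → 5338; 45+ + 20 → 16425
Population now: 0–14=5338, 15–29=1924, 30–44=15194, 45+=16425
[period 3]
Births: 15194 × 0.425 = 6457
15–29: 5338 × 0.95 = 5071
30–44: 1924 × 0.952 = 1832
45+: 15194 × 0.907 + 16425 × 0.49 = 13781 + 8048 = 21829
Net migration: 0–14 + 240 → 6697; 45+ + 20 → 21849
Population now: 0–14=6697, 15–29=5071, 30–44=1832, 45+=21849

5071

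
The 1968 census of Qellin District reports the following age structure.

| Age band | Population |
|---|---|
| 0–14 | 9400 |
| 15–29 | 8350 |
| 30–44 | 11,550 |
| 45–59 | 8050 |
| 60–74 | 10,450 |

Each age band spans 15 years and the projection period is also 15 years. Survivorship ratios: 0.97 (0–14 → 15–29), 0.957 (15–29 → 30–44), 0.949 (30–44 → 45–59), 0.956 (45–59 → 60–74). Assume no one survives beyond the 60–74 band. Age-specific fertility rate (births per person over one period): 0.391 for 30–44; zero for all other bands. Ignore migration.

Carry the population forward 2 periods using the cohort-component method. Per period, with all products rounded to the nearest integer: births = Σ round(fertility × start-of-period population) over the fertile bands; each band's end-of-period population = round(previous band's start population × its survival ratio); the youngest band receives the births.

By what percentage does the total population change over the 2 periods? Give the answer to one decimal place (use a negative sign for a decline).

-28.3

— Period 1 —
Births: 11550 × 0.391 = 4516
15–29: 9400 × 0.97 = 9118
30–44: 8350 × 0.957 = 7991
45–59: 11550 × 0.949 = 10961
60–74: 8050 × 0.956 = 7696
End of period: [4516, 9118, 7991, 10961, 7696]
— Period 2 —
Births: 7991 × 0.391 = 3124
15–29: 4516 × 0.97 = 4381
30–44: 9118 × 0.957 = 8726
45–59: 7991 × 0.949 = 7583
60–74: 10961 × 0.956 = 10479
End of period: [3124, 4381, 8726, 7583, 10479]
Total: 47800 → 34293; change = -13507; percentage change = -28.3%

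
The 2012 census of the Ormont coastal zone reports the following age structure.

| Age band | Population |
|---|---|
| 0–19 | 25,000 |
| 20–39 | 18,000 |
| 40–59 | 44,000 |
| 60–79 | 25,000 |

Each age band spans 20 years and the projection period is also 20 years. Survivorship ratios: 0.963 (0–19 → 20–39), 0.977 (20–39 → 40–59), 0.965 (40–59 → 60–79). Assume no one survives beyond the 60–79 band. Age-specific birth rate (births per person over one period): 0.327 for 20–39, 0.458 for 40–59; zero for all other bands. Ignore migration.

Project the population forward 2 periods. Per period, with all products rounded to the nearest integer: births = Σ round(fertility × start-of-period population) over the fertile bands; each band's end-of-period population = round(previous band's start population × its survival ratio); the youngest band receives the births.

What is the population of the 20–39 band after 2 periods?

[period 1]
Births: 18000 × 0.327 = 5886 ; 44000 × 0.458 = 20152 — total 26038
20–39: 25000 × 0.963 = 24075
40–59: 18000 × 0.977 = 17586
60–79: 44000 × 0.965 = 42460
Giving 26038 / 24075 / 17586 / 42460.
[period 2]
Births: 24075 × 0.327 = 7873 ; 17586 × 0.458 = 8054 — total 15927
20–39: 26038 × 0.963 = 25075
40–59: 24075 × 0.977 = 23521
60–79: 17586 × 0.965 = 16970
Giving 15927 / 25075 / 23521 / 16970.

25075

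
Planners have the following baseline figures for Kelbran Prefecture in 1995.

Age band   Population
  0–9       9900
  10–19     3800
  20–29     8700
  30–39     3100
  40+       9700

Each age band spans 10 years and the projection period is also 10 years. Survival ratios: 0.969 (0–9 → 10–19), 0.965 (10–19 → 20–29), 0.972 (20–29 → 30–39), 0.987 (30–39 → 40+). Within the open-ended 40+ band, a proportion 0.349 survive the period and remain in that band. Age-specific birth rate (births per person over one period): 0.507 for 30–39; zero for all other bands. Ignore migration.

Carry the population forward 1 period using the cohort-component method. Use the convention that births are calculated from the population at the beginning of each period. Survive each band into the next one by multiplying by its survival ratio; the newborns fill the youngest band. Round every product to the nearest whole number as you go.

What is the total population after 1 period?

— Period 1 —
Births: 3100 × 0.507 = 1572
10–19: 9900 × 0.969 = 9593
20–29: 3800 × 0.965 = 3667
30–39: 8700 × 0.972 = 8456
40+: 3100 × 0.987 + 9700 × 0.349 = 3060 + 3385 = 6445
End of period: [1572, 9593, 3667, 8456, 6445]
Total after period 1: 1572 + 9593 + 3667 + 8456 + 6445 = 29733

29733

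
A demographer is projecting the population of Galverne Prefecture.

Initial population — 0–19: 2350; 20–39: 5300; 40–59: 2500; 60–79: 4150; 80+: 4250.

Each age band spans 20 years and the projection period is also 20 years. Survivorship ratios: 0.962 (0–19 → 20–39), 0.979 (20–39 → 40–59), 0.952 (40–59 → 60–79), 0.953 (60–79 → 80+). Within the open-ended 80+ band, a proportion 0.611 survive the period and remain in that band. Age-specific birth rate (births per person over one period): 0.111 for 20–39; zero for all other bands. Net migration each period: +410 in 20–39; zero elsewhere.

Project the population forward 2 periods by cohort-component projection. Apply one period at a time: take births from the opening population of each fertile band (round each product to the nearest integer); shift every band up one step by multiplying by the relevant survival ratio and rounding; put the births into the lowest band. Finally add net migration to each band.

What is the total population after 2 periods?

Call the bands 1 to 5, youngest first.
[period 1]
Births: 5300 × 0.111 = 588
Band 2: 2350 × 0.962 = 2261
Band 3: 5300 × 0.979 = 5189
Band 4: 2500 × 0.952 = 2380
Band 5: 4150 × 0.953 + 4250 × 0.611 = 3955 + 2597 = 6552
Net migration: Band 2 + 410 → 2671
→ [588, 2671, 5189, 2380, 6552]
[period 2]
Births: 2671 × 0.111 = 296
Band 2: 588 × 0.962 = 566
Band 3: 2671 × 0.979 = 2615
Band 4: 5189 × 0.952 = 4940
Band 5: 2380 × 0.953 + 6552 × 0.611 = 2268 + 4003 = 6271
Net migration: Band 2 + 410 → 976
→ [296, 976, 2615, 4940, 6271]
Total after period 2: 296 + 976 + 2615 + 4940 + 6271 = 15098

15098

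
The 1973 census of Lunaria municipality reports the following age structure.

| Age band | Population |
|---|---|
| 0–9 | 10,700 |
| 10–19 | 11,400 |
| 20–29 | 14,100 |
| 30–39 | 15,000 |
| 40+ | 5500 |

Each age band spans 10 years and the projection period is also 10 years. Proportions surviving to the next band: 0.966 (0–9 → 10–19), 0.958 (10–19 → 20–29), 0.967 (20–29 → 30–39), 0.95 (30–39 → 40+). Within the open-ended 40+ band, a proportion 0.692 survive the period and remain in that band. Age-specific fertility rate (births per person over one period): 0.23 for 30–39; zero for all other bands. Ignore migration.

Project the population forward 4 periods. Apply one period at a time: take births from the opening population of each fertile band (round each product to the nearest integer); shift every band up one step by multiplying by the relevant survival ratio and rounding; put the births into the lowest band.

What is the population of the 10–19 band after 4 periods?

2346

[period 1]
Births: 15000 * 0.23 = 3450
10–19: 10700 * 0.966 = 10336
20–29: 11400 * 0.958 = 10921
30–39: 14100 * 0.967 = 13635
40+: 15000 * 0.95 + 5500 * 0.692 = 14250 + 3806 = 18056
End of period: [3450, 10336, 10921, 13635, 18056]
[period 2]
Births: 13635 * 0.23 = 3136
10–19: 3450 * 0.966 = 3333
20–29: 10336 * 0.958 = 9902
30–39: 10921 * 0.967 = 10561
40+: 13635 * 0.95 + 18056 * 0.692 = 12953 + 12495 = 25448
End of period: [3136, 3333, 9902, 10561, 25448]
[period 3]
Births: 10561 * 0.23 = 2429
10–19: 3136 * 0.966 = 3029
20–29: 3333 * 0.958 = 3193
30–39: 9902 * 0.967 = 9575
40+: 10561 * 0.95 + 25448 * 0.692 = 10033 + 17610 = 27643
End of period: [2429, 3029, 3193, 9575, 27643]
[period 4]
Births: 9575 * 0.23 = 2202
10–19: 2429 * 0.966 = 2346
20–29: 3029 * 0.958 = 2902
30–39: 3193 * 0.967 = 3088
40+: 9575 * 0.95 + 27643 * 0.692 = 9096 + 19129 = 28225
End of period: [2202, 2346, 2902, 3088, 28225]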